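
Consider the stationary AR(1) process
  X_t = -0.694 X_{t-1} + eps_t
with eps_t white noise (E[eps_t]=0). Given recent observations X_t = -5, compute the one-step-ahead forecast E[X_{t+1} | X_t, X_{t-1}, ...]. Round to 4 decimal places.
E[X_{t+1} \mid \mathcal F_t] = 3.4700

For an AR(p) model X_t = c + sum_i phi_i X_{t-i} + eps_t, the
one-step-ahead conditional mean is
  E[X_{t+1} | X_t, ...] = c + sum_i phi_i X_{t+1-i}.
Substitute known values:
  E[X_{t+1} | ...] = (-0.694) * (-5)
                   = 3.4700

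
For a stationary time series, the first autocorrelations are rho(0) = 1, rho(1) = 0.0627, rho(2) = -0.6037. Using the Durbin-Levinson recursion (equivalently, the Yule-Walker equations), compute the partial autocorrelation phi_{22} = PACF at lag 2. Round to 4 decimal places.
\phi_{22} = -0.6100

The PACF at lag k is phi_{kk}, the last component of the solution
to the Yule-Walker system G_k phi = r_k where
  (G_k)_{ij} = rho(|i - j|), (r_k)_i = rho(i), i,j = 1..k.
Equivalently, Durbin-Levinson gives phi_{kk} iteratively:
  phi_{11} = rho(1)
  phi_{kk} = [rho(k) - sum_{j=1..k-1} phi_{k-1,j} rho(k-j)]
            / [1 - sum_{j=1..k-1} phi_{k-1,j} rho(j)],
  phi_{k,j} = phi_{k-1,j} - phi_{kk} phi_{k-1,k-j},  j = 1..k-1.
Step k = 1:
  phi_11 = rho(1) = 0.0627.
Step k = 2:
  phi_22 = [rho(2) - phi_11 rho(1)] / [1 - phi_11 rho(1)] = [-0.6037 - (0.0627)(0.0627)] / [1 - (0.0627)(0.0627)]
         = -0.60763129 / 0.99606871 = -0.61.
Therefore phi_{22} = -0.6100.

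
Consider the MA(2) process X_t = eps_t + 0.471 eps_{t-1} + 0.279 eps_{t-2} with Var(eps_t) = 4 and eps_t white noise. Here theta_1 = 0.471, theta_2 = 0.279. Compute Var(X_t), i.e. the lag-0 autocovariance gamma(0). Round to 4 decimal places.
\gamma(0) = 5.1987

For an MA(q) process X_t = eps_t + sum_i theta_i eps_{t-i} with
Var(eps_t) = sigma^2, the variance is
  gamma(0) = sigma^2 * (1 + sum_i theta_i^2).
  sum_i theta_i^2 = (0.471)^2 + (0.279)^2 = 0.221841 + 0.077841 = 0.299682.
  gamma(0) = 4 * (1 + 0.299682) = 4 * 1.299682 = 5.198728, which rounds to 5.1987.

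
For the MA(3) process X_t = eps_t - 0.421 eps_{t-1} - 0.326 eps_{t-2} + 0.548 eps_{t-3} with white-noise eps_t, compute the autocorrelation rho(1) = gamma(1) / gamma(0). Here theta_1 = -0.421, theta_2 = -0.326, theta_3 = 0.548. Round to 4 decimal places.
\rho(1) = -0.2920

For an MA(q) process with theta_0 = 1, the autocovariance is
  gamma(k) = sigma^2 * sum_{i=0..q-k} theta_i * theta_{i+k},
and rho(k) = gamma(k) / gamma(0). Sigma^2 cancels.
  numerator   = (1)*(-0.421) + (-0.421)*(-0.326) + (-0.326)*(0.548) = -0.462402.
  denominator = (1)^2 + (-0.421)^2 + (-0.326)^2 + (0.548)^2 = 1.583821.
  rho(1) = -0.462402 / 1.583821 = -0.2920.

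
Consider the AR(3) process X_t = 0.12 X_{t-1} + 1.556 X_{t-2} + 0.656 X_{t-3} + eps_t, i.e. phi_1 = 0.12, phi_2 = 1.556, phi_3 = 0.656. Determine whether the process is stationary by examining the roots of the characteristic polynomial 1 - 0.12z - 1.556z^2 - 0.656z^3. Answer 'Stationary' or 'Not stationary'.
\text{Not stationary}

The AR(p) characteristic polynomial is P(z) = 1 - 0.12z - 1.556z^2 - 0.656z^3.
Stationarity requires all roots to lie outside the unit circle, i.e. |z| > 1 for every root.
Degree 3: look for a simple real root z0 first, then factor out (1 - z/z0) and solve the remaining quadratic.
Testing z0 = -1.25: P(-1.25) = 1 + (-0.12)(-1.25) + (-1.556)(-1.25)^2 + (-0.656)(-1.25)^3
  = 1 + (0.15) + (-2.43125) + (1.28125) = 0.  So z_0 = -1.25 is a root, |z_0| = 1.25.
Divide out the factor (1 + 0.8 z) = (1 - z/z0) (since 1/z0 = -0.8):
  P(z) = (1 + 0.8 z)(1 + (-0.92) z + (-0.82) z^2)
  [check: z-coef -0.92 - (-0.8) = -0.12; z^2-coef -0.82 - (-0.8)(-0.92) = -1.556; z^3-coef -(-0.8)(-0.82) = -0.656.]
Remaining roots from the quadratic factor 1 + (-0.92) z + (-0.82) z^2:
  Set 1 + (-0.92) z + (-0.82) z^2 = 0, i.e. a z^2 + b z + c = 0 with a = -0.82, b = -0.92, c = 1.
  Discriminant D = b^2 - 4ac = (-0.92)^2 - 4*(-0.82)*1 = 0.8464 - (-3.28) = 4.1264.
  D >= 0, so the roots are real: z = (-b +/- sqrt(D)) / (2a) = (0.92 +/- 2.031354) / (-1.64).
    z_1 = (0.92 + 2.031354) / (-1.64) = -1.7996,   |z_1| = 1.7996.
    z_2 = (0.92 - 2.031354) / (-1.64) = 0.6777,   |z_2| = 0.6777.
Moduli of all roots: 1.2500, 1.7996, 0.6777.
All moduli strictly greater than 1? No.
Verdict: Not stationary.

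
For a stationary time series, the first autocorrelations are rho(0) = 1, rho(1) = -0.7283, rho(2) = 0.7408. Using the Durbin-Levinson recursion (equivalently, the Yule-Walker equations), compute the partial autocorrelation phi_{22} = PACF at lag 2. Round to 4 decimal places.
\phi_{22} = 0.4480

The PACF at lag k is phi_{kk}, the last component of the solution
to the Yule-Walker system G_k phi = r_k where
  (G_k)_{ij} = rho(|i - j|), (r_k)_i = rho(i), i,j = 1..k.
Equivalently, Durbin-Levinson gives phi_{kk} iteratively:
  phi_{11} = rho(1)
  phi_{kk} = [rho(k) - sum_{j=1..k-1} phi_{k-1,j} rho(k-j)]
            / [1 - sum_{j=1..k-1} phi_{k-1,j} rho(j)],
  phi_{k,j} = phi_{k-1,j} - phi_{kk} phi_{k-1,k-j},  j = 1..k-1.
Step k = 1:
  phi_11 = rho(1) = -0.7283.
Step k = 2:
  phi_22 = [rho(2) - phi_11 rho(1)] / [1 - phi_11 rho(1)] = [0.7408 - (-0.7283)(-0.7283)] / [1 - (-0.7283)(-0.7283)]
         = 0.21037911 / 0.46957911 = 0.448.
Therefore phi_{22} = 0.4480.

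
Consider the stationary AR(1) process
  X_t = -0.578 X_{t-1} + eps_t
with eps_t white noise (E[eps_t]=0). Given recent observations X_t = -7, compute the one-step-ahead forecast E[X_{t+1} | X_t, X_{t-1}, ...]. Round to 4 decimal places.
E[X_{t+1} \mid \mathcal F_t] = 4.0460

For an AR(p) model X_t = c + sum_i phi_i X_{t-i} + eps_t, the
one-step-ahead conditional mean is
  E[X_{t+1} | X_t, ...] = c + sum_i phi_i X_{t+1-i}.
Substitute known values:
  E[X_{t+1} | ...] = (-0.578) * (-7)
                   = 4.0460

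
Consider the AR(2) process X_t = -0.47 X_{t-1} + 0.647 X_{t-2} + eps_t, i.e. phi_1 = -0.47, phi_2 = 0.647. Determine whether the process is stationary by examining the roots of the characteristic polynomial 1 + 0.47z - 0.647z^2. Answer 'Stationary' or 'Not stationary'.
\text{Not stationary}

The AR(p) characteristic polynomial is P(z) = 1 + 0.47z - 0.647z^2.
Stationarity requires all roots to lie outside the unit circle, i.e. |z| > 1 for every root.
Set 1 + (0.47) z + (-0.647) z^2 = 0, i.e. a z^2 + b z + c = 0 with a = -0.647, b = 0.47, c = 1.
Discriminant D = b^2 - 4ac = (0.47)^2 - 4*(-0.647)*1 = 0.2209 - (-2.588) = 2.8089.
D >= 0, so the roots are real: z = (-b +/- sqrt(D)) / (2a) = (-0.47 +/- 1.675977) / (-1.294).
  z_1 = (-0.47 + 1.675977) / (-1.294) = -0.932,   |z_1| = 0.932.
  z_2 = (-0.47 - 1.675977) / (-1.294) = 1.6584,   |z_2| = 1.6584.
Moduli of all roots: 0.9320, 1.6584.
All moduli strictly greater than 1? No.
Verdict: Not stationary.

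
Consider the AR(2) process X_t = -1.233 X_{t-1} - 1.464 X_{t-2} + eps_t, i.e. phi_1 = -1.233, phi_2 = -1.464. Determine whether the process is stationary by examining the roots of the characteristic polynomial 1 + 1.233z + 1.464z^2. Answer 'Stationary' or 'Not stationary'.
\text{Not stationary}

The AR(p) characteristic polynomial is P(z) = 1 + 1.233z + 1.464z^2.
Stationarity requires all roots to lie outside the unit circle, i.e. |z| > 1 for every root.
Set 1 + (1.233) z + (1.464) z^2 = 0, i.e. a z^2 + b z + c = 0 with a = 1.464, b = 1.233, c = 1.
Discriminant D = b^2 - 4ac = (1.233)^2 - 4*(1.464)*1 = 1.520289 - (5.856) = -4.335711.
D < 0, so the roots are the complex-conjugate pair z = (-b +/- i sqrt(-D)) / (2a) = -0.4211 +/- 0.7111i.
For a conjugate pair |z|^2 = z * conj(z) = (product of roots) = c/a = 1/(1.464) = 0.68306, so |z| = sqrt(0.68306) = 0.8265 for both roots.
Moduli of all roots: 0.8265, 0.8265.
All moduli strictly greater than 1? No.
Verdict: Not stationary.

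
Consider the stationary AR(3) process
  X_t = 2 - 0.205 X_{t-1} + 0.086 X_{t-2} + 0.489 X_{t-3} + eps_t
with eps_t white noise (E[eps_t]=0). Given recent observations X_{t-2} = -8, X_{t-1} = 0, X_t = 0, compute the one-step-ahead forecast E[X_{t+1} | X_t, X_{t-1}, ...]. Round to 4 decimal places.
E[X_{t+1} \mid \mathcal F_t] = -1.9120

For an AR(p) model X_t = c + sum_i phi_i X_{t-i} + eps_t, the
one-step-ahead conditional mean is
  E[X_{t+1} | X_t, ...] = c + sum_i phi_i X_{t+1-i}.
Substitute known values:
  E[X_{t+1} | ...] = 2 + (-0.205) * (0) + (0.086) * (0) + (0.489) * (-8)
                   = -1.9120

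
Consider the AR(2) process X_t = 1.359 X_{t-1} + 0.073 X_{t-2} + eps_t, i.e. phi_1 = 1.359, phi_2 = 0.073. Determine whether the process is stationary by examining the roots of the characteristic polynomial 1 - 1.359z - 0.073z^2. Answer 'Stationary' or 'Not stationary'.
\text{Not stationary}

The AR(p) characteristic polynomial is P(z) = 1 - 1.359z - 0.073z^2.
Stationarity requires all roots to lie outside the unit circle, i.e. |z| > 1 for every root.
Set 1 + (-1.359) z + (-0.073) z^2 = 0, i.e. a z^2 + b z + c = 0 with a = -0.073, b = -1.359, c = 1.
Discriminant D = b^2 - 4ac = (-1.359)^2 - 4*(-0.073)*1 = 1.846881 - (-0.292) = 2.138881.
D >= 0, so the roots are real: z = (-b +/- sqrt(D)) / (2a) = (1.359 +/- 1.462491) / (-0.146).
  z_1 = (1.359 + 1.462491) / (-0.146) = -19.3253,   |z_1| = 19.3253.
  z_2 = (1.359 - 1.462491) / (-0.146) = 0.7088,   |z_2| = 0.7088.
Moduli of all roots: 19.3253, 0.7088.
All moduli strictly greater than 1? No.
Verdict: Not stationary.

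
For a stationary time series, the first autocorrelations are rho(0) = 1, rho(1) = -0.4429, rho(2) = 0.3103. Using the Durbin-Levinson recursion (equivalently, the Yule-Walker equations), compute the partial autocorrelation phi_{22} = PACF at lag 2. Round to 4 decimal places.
\phi_{22} = 0.1420

The PACF at lag k is phi_{kk}, the last component of the solution
to the Yule-Walker system G_k phi = r_k where
  (G_k)_{ij} = rho(|i - j|), (r_k)_i = rho(i), i,j = 1..k.
Equivalently, Durbin-Levinson gives phi_{kk} iteratively:
  phi_{11} = rho(1)
  phi_{kk} = [rho(k) - sum_{j=1..k-1} phi_{k-1,j} rho(k-j)]
            / [1 - sum_{j=1..k-1} phi_{k-1,j} rho(j)],
  phi_{k,j} = phi_{k-1,j} - phi_{kk} phi_{k-1,k-j},  j = 1..k-1.
Step k = 1:
  phi_11 = rho(1) = -0.4429.
Step k = 2:
  phi_22 = [rho(2) - phi_11 rho(1)] / [1 - phi_11 rho(1)] = [0.3103 - (-0.4429)(-0.4429)] / [1 - (-0.4429)(-0.4429)]
         = 0.11413959 / 0.80383959 = 0.142.
Therefore phi_{22} = 0.1420.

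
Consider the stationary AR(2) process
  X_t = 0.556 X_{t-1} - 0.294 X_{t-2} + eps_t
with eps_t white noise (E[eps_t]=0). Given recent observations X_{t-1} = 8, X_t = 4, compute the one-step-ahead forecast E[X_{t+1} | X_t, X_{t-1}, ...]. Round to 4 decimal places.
E[X_{t+1} \mid \mathcal F_t] = -0.1280

For an AR(p) model X_t = c + sum_i phi_i X_{t-i} + eps_t, the
one-step-ahead conditional mean is
  E[X_{t+1} | X_t, ...] = c + sum_i phi_i X_{t+1-i}.
Substitute known values:
  E[X_{t+1} | ...] = (0.556) * (4) + (-0.294) * (8)
                   = -0.1280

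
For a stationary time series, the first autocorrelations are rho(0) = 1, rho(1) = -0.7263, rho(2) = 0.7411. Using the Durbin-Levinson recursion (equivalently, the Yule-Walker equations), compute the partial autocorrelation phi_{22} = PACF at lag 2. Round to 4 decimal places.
\phi_{22} = 0.4520

The PACF at lag k is phi_{kk}, the last component of the solution
to the Yule-Walker system G_k phi = r_k where
  (G_k)_{ij} = rho(|i - j|), (r_k)_i = rho(i), i,j = 1..k.
Equivalently, Durbin-Levinson gives phi_{kk} iteratively:
  phi_{11} = rho(1)
  phi_{kk} = [rho(k) - sum_{j=1..k-1} phi_{k-1,j} rho(k-j)]
            / [1 - sum_{j=1..k-1} phi_{k-1,j} rho(j)],
  phi_{k,j} = phi_{k-1,j} - phi_{kk} phi_{k-1,k-j},  j = 1..k-1.
Step k = 1:
  phi_11 = rho(1) = -0.7263.
Step k = 2:
  phi_22 = [rho(2) - phi_11 rho(1)] / [1 - phi_11 rho(1)] = [0.7411 - (-0.7263)(-0.7263)] / [1 - (-0.7263)(-0.7263)]
         = 0.21358831 / 0.47248831 = 0.452.
Therefore phi_{22} = 0.4520.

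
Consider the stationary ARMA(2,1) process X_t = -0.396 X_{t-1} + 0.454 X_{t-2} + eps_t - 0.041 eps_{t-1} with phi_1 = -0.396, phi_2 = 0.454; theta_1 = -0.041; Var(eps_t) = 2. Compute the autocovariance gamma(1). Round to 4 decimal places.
\gamma(1) = -4.2409

Multiply the model equation by X_{t-k} and take expectations. With theta_0 = psi_0 = 1 and psi_j the MA(infinity) weights, this gives
  gamma(k) - sum_i phi_i gamma(k-i) = c_k,
  c_k = sigma^2 * sum_{j=k..q} theta_j psi_{j-k}   (c_k = 0 for k > q),
using gamma(-m) = gamma(m).
psi-weights needed (psi_j = theta_j + sum_i phi_i psi_{j-i}):
  psi_1 = theta_1 + phi_1 = -0.041 + (-0.396) = -0.437
Right-hand sides:
  c_0 = sigma^2 (1 + theta_1 psi_1) = 2 * (1 + (-0.041)(-0.437)) = 2 * 1.017917 = 2.035834
  c_1 = sigma^2 theta_1 = 2 * (-0.041) = -0.082
  c_2 = 0
Equations for k = 0, 1, 2 (AR order 2, c_2 = 0):
  (E0) gamma(0) = phi_1 gamma(1) + phi_2 gamma(2) + c_0
  (E1) gamma(1) = phi_1 gamma(0) + phi_2 gamma(1) + c_1
  (E2) gamma(2) = phi_1 gamma(1) + phi_2 gamma(0)
From (E1): gamma(1) = A gamma(0) + B with
  A = phi_1 / (1 - phi_2) = -0.396 / 0.546 = -0.725275,   B = c_1 / (1 - phi_2) = -0.082 / 0.546 = -0.150183.
Insert (E2) into (E0): gamma(0) (1 - phi_2^2) = phi_1 (1 + phi_2) gamma(1) + c_0.
  phi_1 (1 + phi_2) = (-0.396)(1.454) = -0.575784,   1 - phi_2^2 = 0.793884.
Replace gamma(1) by A gamma(0) + B and collect gamma(0):
  gamma(0) [0.793884 - (-0.575784)(-0.725275)] = (-0.575784)(-0.150183) + 2.035834
  gamma(0) * 0.376282 = 2.122307
  gamma(0) = 2.122307 / 0.376282 = 5.640197.
  gamma(1) = A gamma(0) + B = (-0.725275)(5.640197) + (-0.150183) = -4.240876.
Therefore gamma(1) = -4.2409 (to 4 decimal places).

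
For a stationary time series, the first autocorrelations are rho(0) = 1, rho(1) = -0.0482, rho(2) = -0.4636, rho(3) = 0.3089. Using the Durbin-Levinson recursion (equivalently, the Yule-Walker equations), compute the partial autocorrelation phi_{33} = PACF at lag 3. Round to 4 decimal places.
\phi_{33} = 0.3251

The PACF at lag k is phi_{kk}, the last component of the solution
to the Yule-Walker system G_k phi = r_k where
  (G_k)_{ij} = rho(|i - j|), (r_k)_i = rho(i), i,j = 1..k.
Equivalently, Durbin-Levinson gives phi_{kk} iteratively:
  phi_{11} = rho(1)
  phi_{kk} = [rho(k) - sum_{j=1..k-1} phi_{k-1,j} rho(k-j)]
            / [1 - sum_{j=1..k-1} phi_{k-1,j} rho(j)],
  phi_{k,j} = phi_{k-1,j} - phi_{kk} phi_{k-1,k-j},  j = 1..k-1.
Step k = 1:
  phi_11 = rho(1) = -0.0482.
Step k = 2:
  phi_22 = [rho(2) - phi_11 rho(1)] / [1 - phi_11 rho(1)] = [-0.4636 - (-0.0482)(-0.0482)] / [1 - (-0.0482)(-0.0482)]
         = -0.46592324 / 0.99767676 = -0.467008.
  Update: phi_21 = phi_11 - phi_22 phi_11 = -0.0482 - (-0.467008)(-0.0482) = -0.07071.
Step k = 3:
  phi_33 = [rho(3) - phi_21 rho(2) - phi_22 rho(1)] / [1 - phi_21 rho(1) - phi_22 rho(2)]
    numerator   = 0.3089 - (-0.07071)(-0.4636) - (-0.467008)(-0.0482) = 0.25360914
    denominator = 1 - (-0.07071)(-0.0482) - (-0.467008)(-0.4636) = 0.78008678
  phi_33 = 0.25360914 / 0.78008678 = 0.3251.
Therefore phi_{33} = 0.3251.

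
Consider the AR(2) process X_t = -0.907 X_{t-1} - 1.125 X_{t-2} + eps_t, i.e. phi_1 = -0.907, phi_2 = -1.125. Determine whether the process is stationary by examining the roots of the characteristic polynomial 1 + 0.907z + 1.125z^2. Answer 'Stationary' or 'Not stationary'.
\text{Not stationary}

The AR(p) characteristic polynomial is P(z) = 1 + 0.907z + 1.125z^2.
Stationarity requires all roots to lie outside the unit circle, i.e. |z| > 1 for every root.
Set 1 + (0.907) z + (1.125) z^2 = 0, i.e. a z^2 + b z + c = 0 with a = 1.125, b = 0.907, c = 1.
Discriminant D = b^2 - 4ac = (0.907)^2 - 4*(1.125)*1 = 0.822649 - (4.5) = -3.677351.
D < 0, so the roots are the complex-conjugate pair z = (-b +/- i sqrt(-D)) / (2a) = -0.4031 +/- 0.8523i.
For a conjugate pair |z|^2 = z * conj(z) = (product of roots) = c/a = 1/(1.125) = 0.888889, so |z| = sqrt(0.888889) = 0.9428 for both roots.
Moduli of all roots: 0.9428, 0.9428.
All moduli strictly greater than 1? No.
Verdict: Not stationary.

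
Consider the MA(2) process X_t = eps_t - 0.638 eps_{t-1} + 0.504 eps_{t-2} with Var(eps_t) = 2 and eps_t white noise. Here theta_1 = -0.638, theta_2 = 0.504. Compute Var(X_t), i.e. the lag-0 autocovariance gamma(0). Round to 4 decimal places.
\gamma(0) = 3.3221

For an MA(q) process X_t = eps_t + sum_i theta_i eps_{t-i} with
Var(eps_t) = sigma^2, the variance is
  gamma(0) = sigma^2 * (1 + sum_i theta_i^2).
  sum_i theta_i^2 = (-0.638)^2 + (0.504)^2 = 0.407044 + 0.254016 = 0.66106.
  gamma(0) = 2 * (1 + 0.66106) = 2 * 1.66106 = 3.32212, which rounds to 3.3221.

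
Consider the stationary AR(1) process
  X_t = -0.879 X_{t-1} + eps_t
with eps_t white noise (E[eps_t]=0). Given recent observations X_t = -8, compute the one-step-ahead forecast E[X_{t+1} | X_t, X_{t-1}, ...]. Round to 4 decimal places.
E[X_{t+1} \mid \mathcal F_t] = 7.0320

For an AR(p) model X_t = c + sum_i phi_i X_{t-i} + eps_t, the
one-step-ahead conditional mean is
  E[X_{t+1} | X_t, ...] = c + sum_i phi_i X_{t+1-i}.
Substitute known values:
  E[X_{t+1} | ...] = (-0.879) * (-8)
                   = 7.0320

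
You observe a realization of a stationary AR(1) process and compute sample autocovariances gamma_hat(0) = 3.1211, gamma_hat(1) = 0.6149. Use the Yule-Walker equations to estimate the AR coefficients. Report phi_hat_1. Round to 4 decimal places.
\hat\phi_{1} = 0.1970

The Yule-Walker equations for an AR(p) process read, in matrix form,
  Gamma_p phi = r_p,   with   (Gamma_p)_{ij} = gamma(|i - j|),
                       (r_p)_i = gamma(i),   i,j = 1..p.
Substitute the sample gammas (Toeplitz matrix and right-hand side of size 1):
  Gamma_p = [[3.1211]]
  r_p     = [0.6149]
With p = 1 this is the single equation gamma(0) phi_1 = gamma(1):
  phi_hat_1 = gamma(1) / gamma(0) = 0.6149 / 3.1211 = 0.1970.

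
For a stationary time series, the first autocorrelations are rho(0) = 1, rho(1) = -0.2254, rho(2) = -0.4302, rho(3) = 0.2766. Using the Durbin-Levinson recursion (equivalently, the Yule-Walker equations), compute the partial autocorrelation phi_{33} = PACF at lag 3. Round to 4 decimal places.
\phi_{33} = 0.0231

The PACF at lag k is phi_{kk}, the last component of the solution
to the Yule-Walker system G_k phi = r_k where
  (G_k)_{ij} = rho(|i - j|), (r_k)_i = rho(i), i,j = 1..k.
Equivalently, Durbin-Levinson gives phi_{kk} iteratively:
  phi_{11} = rho(1)
  phi_{kk} = [rho(k) - sum_{j=1..k-1} phi_{k-1,j} rho(k-j)]
            / [1 - sum_{j=1..k-1} phi_{k-1,j} rho(j)],
  phi_{k,j} = phi_{k-1,j} - phi_{kk} phi_{k-1,k-j},  j = 1..k-1.
Step k = 1:
  phi_11 = rho(1) = -0.2254.
Step k = 2:
  phi_22 = [rho(2) - phi_11 rho(1)] / [1 - phi_11 rho(1)] = [-0.4302 - (-0.2254)(-0.2254)] / [1 - (-0.2254)(-0.2254)]
         = -0.48100516 / 0.94919484 = -0.506751.
  Update: phi_21 = phi_11 - phi_22 phi_11 = -0.2254 - (-0.506751)(-0.2254) = -0.339622.
Step k = 3:
  phi_33 = [rho(3) - phi_21 rho(2) - phi_22 rho(1)] / [1 - phi_21 rho(1) - phi_22 rho(2)]
    numerator   = 0.2766 - (-0.339622)(-0.4302) - (-0.506751)(-0.2254) = 0.01627317
    denominator = 1 - (-0.339622)(-0.2254) - (-0.506751)(-0.4302) = 0.70544513
  phi_33 = 0.01627317 / 0.70544513 = 0.0231.
Therefore phi_{33} = 0.0231.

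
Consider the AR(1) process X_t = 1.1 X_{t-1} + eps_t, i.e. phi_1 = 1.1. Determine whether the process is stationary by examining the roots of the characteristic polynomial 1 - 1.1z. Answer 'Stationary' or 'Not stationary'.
\text{Not stationary}

The AR(p) characteristic polynomial is P(z) = 1 - 1.1z.
Stationarity requires all roots to lie outside the unit circle, i.e. |z| > 1 for every root.
This is linear in z: 1 + (-1.1) z = 0  =>  z = -1/(-1.1) = 0.909091,  |z| = 0.909091.
Moduli of all roots: 0.9091.
All moduli strictly greater than 1? No.
Verdict: Not stationary.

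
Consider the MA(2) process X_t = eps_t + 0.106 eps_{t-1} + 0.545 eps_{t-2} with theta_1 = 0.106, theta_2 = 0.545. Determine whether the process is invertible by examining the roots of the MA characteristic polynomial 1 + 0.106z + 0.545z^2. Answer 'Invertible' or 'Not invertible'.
\text{Invertible}

The MA(q) characteristic polynomial is P(z) = 1 + 0.106z + 0.545z^2.
Invertibility requires all roots to lie outside the unit circle, i.e. |z| > 1 for every root.
Set 1 + (0.106) z + (0.545) z^2 = 0, i.e. a z^2 + b z + c = 0 with a = 0.545, b = 0.106, c = 1.
Discriminant D = b^2 - 4ac = (0.106)^2 - 4*(0.545)*1 = 0.011236 - (2.18) = -2.168764.
D < 0, so the roots are the complex-conjugate pair z = (-b +/- i sqrt(-D)) / (2a) = -0.0972 +/- 1.3511i.
For a conjugate pair |z|^2 = z * conj(z) = (product of roots) = c/a = 1/(0.545) = 1.834862, so |z| = sqrt(1.834862) = 1.3546 for both roots.
Moduli of all roots: 1.3546, 1.3546.
All moduli strictly greater than 1? Yes.
Verdict: Invertible.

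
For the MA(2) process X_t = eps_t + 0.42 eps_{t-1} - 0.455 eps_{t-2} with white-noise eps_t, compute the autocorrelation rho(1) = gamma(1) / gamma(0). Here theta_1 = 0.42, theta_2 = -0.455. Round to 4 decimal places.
\rho(1) = 0.1655

For an MA(q) process with theta_0 = 1, the autocovariance is
  gamma(k) = sigma^2 * sum_{i=0..q-k} theta_i * theta_{i+k},
and rho(k) = gamma(k) / gamma(0). Sigma^2 cancels.
  numerator   = (1)*(0.42) + (0.42)*(-0.455) = 0.2289.
  denominator = (1)^2 + (0.42)^2 + (-0.455)^2 = 1.383425.
  rho(1) = 0.2289 / 1.383425 = 0.1655.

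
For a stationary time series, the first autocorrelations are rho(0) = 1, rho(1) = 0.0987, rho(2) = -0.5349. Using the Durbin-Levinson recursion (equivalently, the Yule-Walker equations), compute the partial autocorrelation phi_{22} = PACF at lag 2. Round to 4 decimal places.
\phi_{22} = -0.5500

The PACF at lag k is phi_{kk}, the last component of the solution
to the Yule-Walker system G_k phi = r_k where
  (G_k)_{ij} = rho(|i - j|), (r_k)_i = rho(i), i,j = 1..k.
Equivalently, Durbin-Levinson gives phi_{kk} iteratively:
  phi_{11} = rho(1)
  phi_{kk} = [rho(k) - sum_{j=1..k-1} phi_{k-1,j} rho(k-j)]
            / [1 - sum_{j=1..k-1} phi_{k-1,j} rho(j)],
  phi_{k,j} = phi_{k-1,j} - phi_{kk} phi_{k-1,k-j},  j = 1..k-1.
Step k = 1:
  phi_11 = rho(1) = 0.0987.
Step k = 2:
  phi_22 = [rho(2) - phi_11 rho(1)] / [1 - phi_11 rho(1)] = [-0.5349 - (0.0987)(0.0987)] / [1 - (0.0987)(0.0987)]
         = -0.54464169 / 0.99025831 = -0.55.
Therefore phi_{22} = -0.5500.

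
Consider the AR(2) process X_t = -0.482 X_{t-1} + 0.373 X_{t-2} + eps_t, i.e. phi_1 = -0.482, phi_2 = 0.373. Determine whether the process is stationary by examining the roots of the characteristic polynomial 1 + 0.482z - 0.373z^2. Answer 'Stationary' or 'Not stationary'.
\text{Stationary}

The AR(p) characteristic polynomial is P(z) = 1 + 0.482z - 0.373z^2.
Stationarity requires all roots to lie outside the unit circle, i.e. |z| > 1 for every root.
Set 1 + (0.482) z + (-0.373) z^2 = 0, i.e. a z^2 + b z + c = 0 with a = -0.373, b = 0.482, c = 1.
Discriminant D = b^2 - 4ac = (0.482)^2 - 4*(-0.373)*1 = 0.232324 - (-1.492) = 1.724324.
D >= 0, so the roots are real: z = (-b +/- sqrt(D)) / (2a) = (-0.482 +/- 1.313135) / (-0.746).
  z_1 = (-0.482 + 1.313135) / (-0.746) = -1.1141,   |z_1| = 1.1141.
  z_2 = (-0.482 - 1.313135) / (-0.746) = 2.4063,   |z_2| = 2.4063.
Moduli of all roots: 1.1141, 2.4063.
All moduli strictly greater than 1? Yes.
Verdict: Stationary.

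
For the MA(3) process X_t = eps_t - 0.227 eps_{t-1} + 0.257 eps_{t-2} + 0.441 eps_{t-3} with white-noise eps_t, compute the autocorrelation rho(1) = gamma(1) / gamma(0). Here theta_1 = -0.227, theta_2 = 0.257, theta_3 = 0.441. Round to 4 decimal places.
\rho(1) = -0.1311

For an MA(q) process with theta_0 = 1, the autocovariance is
  gamma(k) = sigma^2 * sum_{i=0..q-k} theta_i * theta_{i+k},
and rho(k) = gamma(k) / gamma(0). Sigma^2 cancels.
  numerator   = (1)*(-0.227) + (-0.227)*(0.257) + (0.257)*(0.441) = -0.172002.
  denominator = (1)^2 + (-0.227)^2 + (0.257)^2 + (0.441)^2 = 1.312059.
  rho(1) = -0.172002 / 1.312059 = -0.1311.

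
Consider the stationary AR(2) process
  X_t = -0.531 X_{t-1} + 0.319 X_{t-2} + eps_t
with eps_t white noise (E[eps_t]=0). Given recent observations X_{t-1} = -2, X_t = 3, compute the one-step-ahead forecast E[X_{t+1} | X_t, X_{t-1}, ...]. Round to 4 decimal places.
E[X_{t+1} \mid \mathcal F_t] = -2.2310

For an AR(p) model X_t = c + sum_i phi_i X_{t-i} + eps_t, the
one-step-ahead conditional mean is
  E[X_{t+1} | X_t, ...] = c + sum_i phi_i X_{t+1-i}.
Substitute known values:
  E[X_{t+1} | ...] = (-0.531) * (3) + (0.319) * (-2)
                   = -2.2310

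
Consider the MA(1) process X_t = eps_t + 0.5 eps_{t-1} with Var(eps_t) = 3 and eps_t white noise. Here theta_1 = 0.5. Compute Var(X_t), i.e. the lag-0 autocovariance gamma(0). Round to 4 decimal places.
\gamma(0) = 3.7500

For an MA(q) process X_t = eps_t + sum_i theta_i eps_{t-i} with
Var(eps_t) = sigma^2, the variance is
  gamma(0) = sigma^2 * (1 + sum_i theta_i^2).
  sum_i theta_i^2 = (0.5)^2 = 0.25.
  gamma(0) = 3 * (1 + 0.25) = 3 * 1.25 = 3.75, which rounds to 3.7500.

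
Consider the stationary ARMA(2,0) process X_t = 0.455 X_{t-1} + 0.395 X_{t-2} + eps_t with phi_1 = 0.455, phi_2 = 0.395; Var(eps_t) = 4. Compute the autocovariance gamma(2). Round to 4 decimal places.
\gamma(2) = 8.0431

Multiply the model equation by X_{t-k} and take expectations. With theta_0 = psi_0 = 1 and psi_j the MA(infinity) weights, this gives
  gamma(k) - sum_i phi_i gamma(k-i) = c_k,
  c_k = sigma^2 * sum_{j=k..q} theta_j psi_{j-k}   (c_k = 0 for k > q),
using gamma(-m) = gamma(m).
Pure AR (q = 0): c_0 = sigma^2 = 4, c_k = 0 for k >= 1.
Equations for k = 0, 1, 2 (AR order 2, c_2 = 0):
  (E0) gamma(0) = phi_1 gamma(1) + phi_2 gamma(2) + c_0
  (E1) gamma(1) = phi_1 gamma(0) + phi_2 gamma(1) + c_1
  (E2) gamma(2) = phi_1 gamma(1) + phi_2 gamma(0)
From (E1): gamma(1) = A gamma(0) + B with
  A = phi_1 / (1 - phi_2) = 0.455 / 0.605 = 0.752066,   B = c_1 / (1 - phi_2) = 0 / 0.605 = 0.
Insert (E2) into (E0): gamma(0) (1 - phi_2^2) = phi_1 (1 + phi_2) gamma(1) + c_0.
  phi_1 (1 + phi_2) = (0.455)(1.395) = 0.634725,   1 - phi_2^2 = 0.843975.
Replace gamma(1) by A gamma(0) + B and collect gamma(0):
  gamma(0) [0.843975 - (0.634725)(0.752066)] = c_0 = 4
  gamma(0) * 0.36662 = 4
  gamma(0) = 4 / 0.36662 = 10.910484.
  gamma(1) = A gamma(0) = (0.752066)(10.910484) = 8.205406.
  gamma(2) = phi_1 gamma(1) + phi_2 gamma(0) = (0.455)(8.205406) + (0.395)(10.910484) = 8.043101.
Therefore gamma(2) = 8.0431 (to 4 decimal places).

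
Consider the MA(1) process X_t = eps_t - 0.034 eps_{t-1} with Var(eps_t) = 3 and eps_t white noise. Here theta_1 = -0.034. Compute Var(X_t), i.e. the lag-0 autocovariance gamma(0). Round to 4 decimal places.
\gamma(0) = 3.0035

For an MA(q) process X_t = eps_t + sum_i theta_i eps_{t-i} with
Var(eps_t) = sigma^2, the variance is
  gamma(0) = sigma^2 * (1 + sum_i theta_i^2).
  sum_i theta_i^2 = (-0.034)^2 = 0.001156.
  gamma(0) = 3 * (1 + 0.001156) = 3 * 1.001156 = 3.003468, which rounds to 3.0035.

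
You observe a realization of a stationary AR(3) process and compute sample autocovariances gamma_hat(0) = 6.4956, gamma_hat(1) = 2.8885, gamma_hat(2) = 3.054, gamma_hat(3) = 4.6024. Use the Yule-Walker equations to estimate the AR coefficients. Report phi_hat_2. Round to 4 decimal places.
\hat\phi_{2} = 0.1660

The Yule-Walker equations for an AR(p) process read, in matrix form,
  Gamma_p phi = r_p,   with   (Gamma_p)_{ij} = gamma(|i - j|),
                       (r_p)_i = gamma(i),   i,j = 1..p.
Substitute the sample gammas (Toeplitz matrix and right-hand side of size 3):
  Gamma_p = [[6.4956, 2.8885, 3.054], [2.8885, 6.4956, 2.8885], [3.054, 2.8885, 6.4956]]
  r_p     = [2.8885, 3.054, 4.6024]
Written out (R1..R3):
  (R1) 6.4956 phi_1 + 2.8885 phi_2 + 3.054 phi_3 = 2.8885
  (R2) 2.8885 phi_1 + 6.4956 phi_2 + 2.8885 phi_3 = 3.054
  (R3) 3.054 phi_1 + 2.8885 phi_2 + 6.4956 phi_3 = 4.6024
Gaussian elimination:
  R2 <- R2 - (2.8885/6.4956) R1 = R2 - (0.444686) R1:  5.211126 phi_2 + 1.53043 phi_3 = 1.769526
  R3 <- R3 - (3.054/6.4956) R1 = R3 - (0.470164) R1:  1.53043 phi_2 + 5.059718 phi_3 = 3.24433
  R3 <- R3 - (1.53043/5.211126) R2 = R3 - (0.293685) R2:  4.610253 phi_3 = 2.724647
Back-substitution:
  phi_hat_3 = 2.724647 / 4.610253 = 0.590997
  phi_hat_2 = (1.769526 - (1.53043)(0.590997)) / 5.211126 = 0.166
  phi_hat_1 = (2.8885 - (2.8885)(0.166) - (3.054)(0.590997)) / 6.4956 = 0.093002
So phi_hat = [0.0930, 0.1660, 0.5910].
Therefore phi_hat_2 = 0.1660.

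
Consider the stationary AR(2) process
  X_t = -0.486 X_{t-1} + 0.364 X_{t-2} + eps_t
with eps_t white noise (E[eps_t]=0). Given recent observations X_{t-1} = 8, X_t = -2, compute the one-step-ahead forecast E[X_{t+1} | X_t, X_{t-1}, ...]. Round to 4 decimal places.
E[X_{t+1} \mid \mathcal F_t] = 3.8840

For an AR(p) model X_t = c + sum_i phi_i X_{t-i} + eps_t, the
one-step-ahead conditional mean is
  E[X_{t+1} | X_t, ...] = c + sum_i phi_i X_{t+1-i}.
Substitute known values:
  E[X_{t+1} | ...] = (-0.486) * (-2) + (0.364) * (8)
                   = 3.8840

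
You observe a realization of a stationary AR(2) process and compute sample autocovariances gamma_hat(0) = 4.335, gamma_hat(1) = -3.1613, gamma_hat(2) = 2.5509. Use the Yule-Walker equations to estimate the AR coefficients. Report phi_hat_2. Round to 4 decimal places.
\hat\phi_{2} = 0.1210

The Yule-Walker equations for an AR(p) process read, in matrix form,
  Gamma_p phi = r_p,   with   (Gamma_p)_{ij} = gamma(|i - j|),
                       (r_p)_i = gamma(i),   i,j = 1..p.
Substitute the sample gammas (Toeplitz matrix and right-hand side of size 2):
  Gamma_p = [[4.335, -3.1613], [-3.1613, 4.335]]
  r_p     = [-3.1613, 2.5509]
Written out:
  4.335 phi_1 - 3.1613 phi_2 = -3.1613
  -3.1613 phi_1 + 4.335 phi_2 = 2.5509
Solve by Cramer's rule:
  det = gamma(0)^2 - gamma(1)^2 = (4.335)^2 - (-3.1613)^2 = 18.792225 - 9.99381769 = 8.79840731
  phi_hat_1 = [gamma(1) gamma(0) - gamma(1) gamma(2)] / det = [(-3.1613)(4.335) - (-3.1613)(2.5509)] / 8.79840731 = -5.64007533 / 8.79840731 = -0.641
  phi_hat_2 = [gamma(0) gamma(2) - gamma(1)^2] / det = [(4.335)(2.5509) - (-3.1613)^2] / 8.79840731 = 1.06433381 / 8.79840731 = 0.121
So phi_hat = [-0.6410, 0.1210].
Therefore phi_hat_2 = 0.1210.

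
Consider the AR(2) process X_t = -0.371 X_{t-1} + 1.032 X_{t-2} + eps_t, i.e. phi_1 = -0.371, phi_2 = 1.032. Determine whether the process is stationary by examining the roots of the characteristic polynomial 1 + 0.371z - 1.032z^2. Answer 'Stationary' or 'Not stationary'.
\text{Not stationary}

The AR(p) characteristic polynomial is P(z) = 1 + 0.371z - 1.032z^2.
Stationarity requires all roots to lie outside the unit circle, i.e. |z| > 1 for every root.
Set 1 + (0.371) z + (-1.032) z^2 = 0, i.e. a z^2 + b z + c = 0 with a = -1.032, b = 0.371, c = 1.
Discriminant D = b^2 - 4ac = (0.371)^2 - 4*(-1.032)*1 = 0.137641 - (-4.128) = 4.265641.
D >= 0, so the roots are real: z = (-b +/- sqrt(D)) / (2a) = (-0.371 +/- 2.065343) / (-2.064).
  z_1 = (-0.371 + 2.065343) / (-2.064) = -0.8209,   |z_1| = 0.8209.
  z_2 = (-0.371 - 2.065343) / (-2.064) = 1.1804,   |z_2| = 1.1804.
Moduli of all roots: 0.8209, 1.1804.
All moduli strictly greater than 1? No.
Verdict: Not stationary.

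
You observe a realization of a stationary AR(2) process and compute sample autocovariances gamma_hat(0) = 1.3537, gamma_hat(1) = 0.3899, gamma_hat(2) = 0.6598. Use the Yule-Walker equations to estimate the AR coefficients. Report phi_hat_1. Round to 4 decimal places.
\hat\phi_{1} = 0.1610

The Yule-Walker equations for an AR(p) process read, in matrix form,
  Gamma_p phi = r_p,   with   (Gamma_p)_{ij} = gamma(|i - j|),
                       (r_p)_i = gamma(i),   i,j = 1..p.
Substitute the sample gammas (Toeplitz matrix and right-hand side of size 2):
  Gamma_p = [[1.3537, 0.3899], [0.3899, 1.3537]]
  r_p     = [0.3899, 0.6598]
Written out:
  1.3537 phi_1 + 0.3899 phi_2 = 0.3899
  0.3899 phi_1 + 1.3537 phi_2 = 0.6598
Solve by Cramer's rule:
  det = gamma(0)^2 - gamma(1)^2 = (1.3537)^2 - (0.3899)^2 = 1.83250369 - 0.15202201 = 1.68048168
  phi_hat_1 = [gamma(1) gamma(0) - gamma(1) gamma(2)] / det = [(0.3899)(1.3537) - (0.3899)(0.6598)] / 1.68048168 = 0.27055161 / 1.68048168 = 0.161
  phi_hat_2 = [gamma(0) gamma(2) - gamma(1)^2] / det = [(1.3537)(0.6598) - (0.3899)^2] / 1.68048168 = 0.74114925 / 1.68048168 = 0.441
So phi_hat = [0.1610, 0.4410].
Therefore phi_hat_1 = 0.1610.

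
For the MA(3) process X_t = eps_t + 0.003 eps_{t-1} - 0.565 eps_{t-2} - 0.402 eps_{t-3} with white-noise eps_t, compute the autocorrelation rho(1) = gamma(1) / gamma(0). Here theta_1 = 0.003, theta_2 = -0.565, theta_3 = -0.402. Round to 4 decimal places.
\rho(1) = 0.1543

For an MA(q) process with theta_0 = 1, the autocovariance is
  gamma(k) = sigma^2 * sum_{i=0..q-k} theta_i * theta_{i+k},
and rho(k) = gamma(k) / gamma(0). Sigma^2 cancels.
  numerator   = (1)*(0.003) + (0.003)*(-0.565) + (-0.565)*(-0.402) = 0.228435.
  denominator = (1)^2 + (0.003)^2 + (-0.565)^2 + (-0.402)^2 = 1.480838.
  rho(1) = 0.228435 / 1.480838 = 0.1543.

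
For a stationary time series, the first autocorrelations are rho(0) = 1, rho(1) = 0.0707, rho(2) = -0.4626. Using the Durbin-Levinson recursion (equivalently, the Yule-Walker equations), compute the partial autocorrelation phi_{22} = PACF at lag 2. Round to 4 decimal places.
\phi_{22} = -0.4699

The PACF at lag k is phi_{kk}, the last component of the solution
to the Yule-Walker system G_k phi = r_k where
  (G_k)_{ij} = rho(|i - j|), (r_k)_i = rho(i), i,j = 1..k.
Equivalently, Durbin-Levinson gives phi_{kk} iteratively:
  phi_{11} = rho(1)
  phi_{kk} = [rho(k) - sum_{j=1..k-1} phi_{k-1,j} rho(k-j)]
            / [1 - sum_{j=1..k-1} phi_{k-1,j} rho(j)],
  phi_{k,j} = phi_{k-1,j} - phi_{kk} phi_{k-1,k-j},  j = 1..k-1.
Step k = 1:
  phi_11 = rho(1) = 0.0707.
Step k = 2:
  phi_22 = [rho(2) - phi_11 rho(1)] / [1 - phi_11 rho(1)] = [-0.4626 - (0.0707)(0.0707)] / [1 - (0.0707)(0.0707)]
         = -0.46759849 / 0.99500151 = -0.4699.
Therefore phi_{22} = -0.4699.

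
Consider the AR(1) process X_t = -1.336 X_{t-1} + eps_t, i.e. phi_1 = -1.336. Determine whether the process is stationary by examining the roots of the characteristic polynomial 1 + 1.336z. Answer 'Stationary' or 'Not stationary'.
\text{Not stationary}

The AR(p) characteristic polynomial is P(z) = 1 + 1.336z.
Stationarity requires all roots to lie outside the unit circle, i.e. |z| > 1 for every root.
This is linear in z: 1 + (1.336) z = 0  =>  z = -1/(1.336) = -0.748503,  |z| = 0.748503.
Moduli of all roots: 0.7485.
All moduli strictly greater than 1? No.
Verdict: Not stationary.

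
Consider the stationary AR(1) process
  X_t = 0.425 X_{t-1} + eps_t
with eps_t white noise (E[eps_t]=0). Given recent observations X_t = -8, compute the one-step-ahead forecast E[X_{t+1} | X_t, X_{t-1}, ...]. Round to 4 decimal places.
E[X_{t+1} \mid \mathcal F_t] = -3.4000

For an AR(p) model X_t = c + sum_i phi_i X_{t-i} + eps_t, the
one-step-ahead conditional mean is
  E[X_{t+1} | X_t, ...] = c + sum_i phi_i X_{t+1-i}.
Substitute known values:
  E[X_{t+1} | ...] = (0.425) * (-8)
                   = -3.4000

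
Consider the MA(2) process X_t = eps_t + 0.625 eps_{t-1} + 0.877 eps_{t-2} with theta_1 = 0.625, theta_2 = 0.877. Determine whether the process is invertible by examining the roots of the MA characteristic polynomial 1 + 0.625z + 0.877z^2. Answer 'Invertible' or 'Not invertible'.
\text{Invertible}

The MA(q) characteristic polynomial is P(z) = 1 + 0.625z + 0.877z^2.
Invertibility requires all roots to lie outside the unit circle, i.e. |z| > 1 for every root.
Set 1 + (0.625) z + (0.877) z^2 = 0, i.e. a z^2 + b z + c = 0 with a = 0.877, b = 0.625, c = 1.
Discriminant D = b^2 - 4ac = (0.625)^2 - 4*(0.877)*1 = 0.390625 - (3.508) = -3.117375.
D < 0, so the roots are the complex-conjugate pair z = (-b +/- i sqrt(-D)) / (2a) = -0.3563 +/- 1.0066i.
For a conjugate pair |z|^2 = z * conj(z) = (product of roots) = c/a = 1/(0.877) = 1.140251, so |z| = sqrt(1.140251) = 1.0678 for both roots.
Moduli of all roots: 1.0678, 1.0678.
All moduli strictly greater than 1? Yes.
Verdict: Invertible.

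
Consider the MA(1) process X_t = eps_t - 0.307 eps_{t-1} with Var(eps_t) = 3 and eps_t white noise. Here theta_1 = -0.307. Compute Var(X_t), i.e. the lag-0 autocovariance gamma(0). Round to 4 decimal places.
\gamma(0) = 3.2827

For an MA(q) process X_t = eps_t + sum_i theta_i eps_{t-i} with
Var(eps_t) = sigma^2, the variance is
  gamma(0) = sigma^2 * (1 + sum_i theta_i^2).
  sum_i theta_i^2 = (-0.307)^2 = 0.094249.
  gamma(0) = 3 * (1 + 0.094249) = 3 * 1.094249 = 3.282747, which rounds to 3.2827.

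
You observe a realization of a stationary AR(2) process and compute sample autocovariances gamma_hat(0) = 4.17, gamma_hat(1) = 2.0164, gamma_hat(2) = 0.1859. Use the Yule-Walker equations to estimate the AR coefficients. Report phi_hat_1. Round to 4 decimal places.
\hat\phi_{1} = 0.6030

The Yule-Walker equations for an AR(p) process read, in matrix form,
  Gamma_p phi = r_p,   with   (Gamma_p)_{ij} = gamma(|i - j|),
                       (r_p)_i = gamma(i),   i,j = 1..p.
Substitute the sample gammas (Toeplitz matrix and right-hand side of size 2):
  Gamma_p = [[4.17, 2.0164], [2.0164, 4.17]]
  r_p     = [2.0164, 0.1859]
Written out:
  4.17 phi_1 + 2.0164 phi_2 = 2.0164
  2.0164 phi_1 + 4.17 phi_2 = 0.1859
Solve by Cramer's rule:
  det = gamma(0)^2 - gamma(1)^2 = (4.17)^2 - (2.0164)^2 = 17.3889 - 4.06586896 = 13.32303104
  phi_hat_1 = [gamma(1) gamma(0) - gamma(1) gamma(2)] / det = [(2.0164)(4.17) - (2.0164)(0.1859)] / 13.32303104 = 8.03353924 / 13.32303104 = 0.603
  phi_hat_2 = [gamma(0) gamma(2) - gamma(1)^2] / det = [(4.17)(0.1859) - (2.0164)^2] / 13.32303104 = -3.29066596 / 13.32303104 = -0.247
So phi_hat = [0.6030, -0.2470].
Therefore phi_hat_1 = 0.6030.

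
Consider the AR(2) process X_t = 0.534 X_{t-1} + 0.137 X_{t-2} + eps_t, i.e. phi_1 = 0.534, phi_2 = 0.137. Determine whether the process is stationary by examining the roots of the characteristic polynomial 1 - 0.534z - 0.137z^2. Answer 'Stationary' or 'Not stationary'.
\text{Stationary}

The AR(p) characteristic polynomial is P(z) = 1 - 0.534z - 0.137z^2.
Stationarity requires all roots to lie outside the unit circle, i.e. |z| > 1 for every root.
Set 1 + (-0.534) z + (-0.137) z^2 = 0, i.e. a z^2 + b z + c = 0 with a = -0.137, b = -0.534, c = 1.
Discriminant D = b^2 - 4ac = (-0.534)^2 - 4*(-0.137)*1 = 0.285156 - (-0.548) = 0.833156.
D >= 0, so the roots are real: z = (-b +/- sqrt(D)) / (2a) = (0.534 +/- 0.912774) / (-0.274).
  z_1 = (0.534 + 0.912774) / (-0.274) = -5.2802,   |z_1| = 5.2802.
  z_2 = (0.534 - 0.912774) / (-0.274) = 1.3824,   |z_2| = 1.3824.
Moduli of all roots: 5.2802, 1.3824.
All moduli strictly greater than 1? Yes.
Verdict: Stationary.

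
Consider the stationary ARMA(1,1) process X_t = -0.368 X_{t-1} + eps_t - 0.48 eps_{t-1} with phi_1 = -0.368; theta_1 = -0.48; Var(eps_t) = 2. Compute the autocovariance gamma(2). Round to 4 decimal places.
\gamma(2) = 0.8494

Multiply the model equation by X_{t-k} and take expectations. With theta_0 = psi_0 = 1 and psi_j the MA(infinity) weights, this gives
  gamma(k) - sum_i phi_i gamma(k-i) = c_k,
  c_k = sigma^2 * sum_{j=k..q} theta_j psi_{j-k}   (c_k = 0 for k > q),
using gamma(-m) = gamma(m).
psi-weights needed (psi_j = theta_j + sum_i phi_i psi_{j-i}):
  psi_1 = theta_1 + phi_1 = -0.48 + (-0.368) = -0.848
Right-hand sides:
  c_0 = sigma^2 (1 + theta_1 psi_1) = 2 * (1 + (-0.48)(-0.848)) = 2 * 1.40704 = 2.81408
  c_1 = sigma^2 theta_1 = 2 * (-0.48) = -0.96
  c_2 = 0
Equations for k = 0 and k = 1 (AR order 1):
  gamma(0) = phi_1 gamma(1) + c_0
  gamma(1) = phi_1 gamma(0) + c_1
Substituting the second into the first: gamma(0) (1 - phi_1^2) = c_0 + phi_1 c_1, so
  gamma(0) = (c_0 + phi_1 c_1) / (1 - phi_1^2) = (2.81408 + (-0.368)(-0.96)) / (1 - (-0.368)^2) = 3.16736 / 0.864576 = 3.663484.
  gamma(1) = phi_1 gamma(0) + c_1 = (-0.368)(3.663484) + (-0.96) = -2.308162.
For k = 2 (> q): gamma(2) = phi_1 gamma(1) = (-0.368)(-2.308162) = 0.849404.
Therefore gamma(2) = 0.8494 (to 4 decimal places).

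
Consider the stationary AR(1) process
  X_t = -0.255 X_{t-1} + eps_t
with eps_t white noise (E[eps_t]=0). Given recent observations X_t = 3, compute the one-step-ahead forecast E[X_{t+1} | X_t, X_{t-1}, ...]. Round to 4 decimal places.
E[X_{t+1} \mid \mathcal F_t] = -0.7650

For an AR(p) model X_t = c + sum_i phi_i X_{t-i} + eps_t, the
one-step-ahead conditional mean is
  E[X_{t+1} | X_t, ...] = c + sum_i phi_i X_{t+1-i}.
Substitute known values:
  E[X_{t+1} | ...] = (-0.255) * (3)
                   = -0.7650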